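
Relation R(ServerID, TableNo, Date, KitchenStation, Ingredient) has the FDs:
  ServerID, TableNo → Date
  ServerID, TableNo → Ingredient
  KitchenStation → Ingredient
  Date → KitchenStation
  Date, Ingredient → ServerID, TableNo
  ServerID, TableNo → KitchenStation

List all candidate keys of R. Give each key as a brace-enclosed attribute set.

{Date}, {ServerID, TableNo}

{Date}⁺ = {Date, Ingredient, KitchenStation, ServerID, TableNo}, which is every attribute, so {Date} is a candidate key.
{ServerID, TableNo}⁺ = {Date, Ingredient, KitchenStation, ServerID, TableNo}, which is every attribute, so {ServerID, TableNo} is a candidate key.
These are minimal and exhaustive — every other superkey contains one of them.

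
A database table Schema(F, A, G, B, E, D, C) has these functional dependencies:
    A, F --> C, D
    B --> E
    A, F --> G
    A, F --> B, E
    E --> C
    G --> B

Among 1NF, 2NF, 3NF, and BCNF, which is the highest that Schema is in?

Candidate key: {A, F}. Prime attributes: {A, F}.
B --> E: {B}⁺ = {B, C, E}, which is not all of the attributes, so the left side is not a superkey — BCNF is violated.
B --> E has non-prime {E} on the right and a non-superkey on the left, so 3NF fails.
No non-prime attribute depends on a proper subset of any candidate key, so 2NF holds.

2NF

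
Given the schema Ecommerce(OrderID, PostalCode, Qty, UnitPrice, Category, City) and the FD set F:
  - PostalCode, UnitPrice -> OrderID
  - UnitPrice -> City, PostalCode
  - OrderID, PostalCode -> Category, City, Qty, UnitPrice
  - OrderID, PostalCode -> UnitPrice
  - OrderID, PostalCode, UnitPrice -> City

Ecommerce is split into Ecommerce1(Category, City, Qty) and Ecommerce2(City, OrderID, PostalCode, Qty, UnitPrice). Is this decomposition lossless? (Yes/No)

Ecommerce1 ∩ Ecommerce2 = {City, Qty}; its closure under F is {City, Qty}.
Neither Ecommerce1 nor Ecommerce2 is contained in that closure, so the decomposition is lossy.

No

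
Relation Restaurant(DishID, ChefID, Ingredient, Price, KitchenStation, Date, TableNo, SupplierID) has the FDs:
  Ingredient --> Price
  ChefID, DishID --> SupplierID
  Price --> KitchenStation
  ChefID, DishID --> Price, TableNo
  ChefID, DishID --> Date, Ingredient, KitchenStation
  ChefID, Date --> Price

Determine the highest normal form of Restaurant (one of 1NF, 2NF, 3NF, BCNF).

Candidate key: {ChefID, DishID}. Prime attributes: {ChefID, DishID}.
Ingredient --> Price: {Ingredient}⁺ = {Ingredient, KitchenStation, Price}, which is not all of the attributes, so the left side is not a superkey — BCNF is violated.
Because {Price} is non-prime and the left side of Ingredient --> Price is not a superkey, the relation is not in 3NF.
No proper subset of a key has a non-prime attribute in its closure, so there is no partial dependency; 2NF holds.

2NF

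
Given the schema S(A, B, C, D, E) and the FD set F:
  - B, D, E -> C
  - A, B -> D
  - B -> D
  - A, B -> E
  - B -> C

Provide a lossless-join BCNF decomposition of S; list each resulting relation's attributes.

Candidate key of the original relation: {A, B}.
Within {A, B, C, D, E}: {B, D, E}⁺ ∩ {A, B, C, D, E} = {B, C, D, E}, not the whole set, so B, D, E -> C violates BCNF; decompose into {B, C, D, E} and {A, B, D, E}.
Within {B, C, D, E}: {B}⁺ ∩ {B, C, D, E} = {B, C, D}, not the whole set, so B -> C, D violates BCNF; decompose into {B, C, D} and {B, E}.
{B, C, D}: every determinant is a superkey — BCNF.
{B, E}: every determinant is a superkey — BCNF.
Within {A, B, D, E}: {B}⁺ ∩ {A, B, D, E} = {B, D}, not the whole set, so B -> D violates BCNF; decompose into {B, D} and {A, B, E}.
{B, D}: every determinant is a superkey — BCNF.
{A, B, E}: every determinant is a superkey — BCNF.

{A, B, E}; {B, C, D}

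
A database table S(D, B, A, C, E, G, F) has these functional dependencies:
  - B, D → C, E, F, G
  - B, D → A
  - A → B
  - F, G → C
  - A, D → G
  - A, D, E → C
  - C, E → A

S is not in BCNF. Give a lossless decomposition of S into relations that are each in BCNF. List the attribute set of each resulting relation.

{A, B}; {A, E, F, G}; {C, F, G}; {D, E, F, G}

Candidate keys of the original relation: {A, D}, {B, D}, {C, D, E}, {D, E, F, G}.
{A, B, C, D, E, F, G}: {A} determines {A, B} here but is not a superkey — split on A → B, giving {A, B} and {A, C, D, E, F, G}.
{A, B} is in BCNF.
{A, C, D, E, F, G}: {F, G} determines {C, F, G} here but is not a superkey — split on F, G → C, giving {C, F, G} and {A, D, E, F, G}.
{C, F, G} is in BCNF.
{A, D, E, F, G}: {E, F, G} determines {A, E, F, G} here but is not a superkey — split on E, F, G → A, giving {A, E, F, G} and {D, E, F, G}.
{A, E, F, G} is in BCNF.
{D, E, F, G} is in BCNF.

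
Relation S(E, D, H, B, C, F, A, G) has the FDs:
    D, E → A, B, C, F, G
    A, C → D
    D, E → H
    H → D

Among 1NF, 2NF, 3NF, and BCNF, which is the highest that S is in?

Candidate keys: {A, C, E}, {D, E}, {E, H}. Prime attributes: {A, C, D, E, H}.
A, C → D: {A, C}⁺ = {A, C, D}, which is not all of the attributes, so the left side is not a superkey — BCNF is violated.
But every attribute on its right side ({D}) is prime, and the same holds for every other non-superkey FD, so 3NF still holds.

3NF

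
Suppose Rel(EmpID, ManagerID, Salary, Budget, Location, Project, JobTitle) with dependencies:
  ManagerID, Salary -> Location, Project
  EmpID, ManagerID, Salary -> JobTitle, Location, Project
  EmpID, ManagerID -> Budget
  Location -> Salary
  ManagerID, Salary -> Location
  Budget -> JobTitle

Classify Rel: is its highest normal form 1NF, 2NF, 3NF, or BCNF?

Candidate keys: {EmpID, Location, ManagerID}, {EmpID, ManagerID, Salary}. Prime attributes: {EmpID, Location, ManagerID, Salary}.
ManagerID, Salary -> Location, Project breaks BCNF: {ManagerID, Salary}⁺ = {Location, ManagerID, Project, Salary}, so {ManagerID, Salary} is not a superkey.
ManagerID, Salary -> Location, Project determines the non-prime attribute {Project} from a non-superkey — 3NF is violated.
The proper key subset {EmpID, ManagerID} of {EmpID, Location, ManagerID} determines non-prime {Budget, JobTitle}, so the relation is not even in 2NF.

1NF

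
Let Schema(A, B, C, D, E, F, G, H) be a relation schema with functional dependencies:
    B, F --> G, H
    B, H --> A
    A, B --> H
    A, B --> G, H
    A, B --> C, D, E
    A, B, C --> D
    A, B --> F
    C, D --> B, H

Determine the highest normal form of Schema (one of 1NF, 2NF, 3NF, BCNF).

Candidate keys: {A, B}, {B, F}, {B, H}, {C, D}. Prime attributes: {A, B, C, D, F, H}.
The left-hand side of every FD is a superkey, so BCNF is satisfied.

BCNF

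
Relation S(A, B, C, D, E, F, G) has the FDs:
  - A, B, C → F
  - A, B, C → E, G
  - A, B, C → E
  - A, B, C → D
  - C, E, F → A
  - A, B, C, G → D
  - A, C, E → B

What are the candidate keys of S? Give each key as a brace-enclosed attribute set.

{A, B, C}, {A, C, E}, {C, E, F}

{C} never appears on the right of any FD, so every key must include it.
{A, B, C}⁺ = {A, B, C, D, E, F, G} — all of the relation — so {A, B, C} is a candidate key.
{A, C, E}⁺ = {A, B, C, D, E, F, G} — all of the relation — so {A, C, E} is a candidate key.
{C, E, F}⁺ = {A, B, C, D, E, F, G} — all of the relation — so {C, E, F} is a candidate key.
These are minimal and exhaustive — every other superkey contains one of them.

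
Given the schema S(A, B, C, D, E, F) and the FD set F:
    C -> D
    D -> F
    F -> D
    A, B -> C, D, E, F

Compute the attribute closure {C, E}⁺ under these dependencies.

Start with {C, E}.
C -> D applies; add {D} → now {C, D, E}.
D -> F applies; add {F} → now {C, D, E, F}.
No further FD applies.

{C, D, E, F}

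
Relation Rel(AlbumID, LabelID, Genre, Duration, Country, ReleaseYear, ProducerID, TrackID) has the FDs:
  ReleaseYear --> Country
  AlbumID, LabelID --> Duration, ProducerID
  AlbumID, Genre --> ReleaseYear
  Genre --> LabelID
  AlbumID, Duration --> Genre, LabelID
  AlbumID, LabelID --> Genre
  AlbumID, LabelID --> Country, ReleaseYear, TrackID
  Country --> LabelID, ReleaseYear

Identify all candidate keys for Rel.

{AlbumID, Country}, {AlbumID, Duration}, {AlbumID, Genre}, {AlbumID, LabelID}, {AlbumID, ReleaseYear}

{AlbumID} never appears on the right of any FD, so every key must include it.
{AlbumID, Country}⁺ = {AlbumID, Country, Duration, Genre, LabelID, ProducerID, ReleaseYear, TrackID} — all of the relation — so {AlbumID, Country} is a candidate key.
{AlbumID, Duration}⁺ = {AlbumID, Country, Duration, Genre, LabelID, ProducerID, ReleaseYear, TrackID} — all of the relation — so {AlbumID, Duration} is a candidate key.
{AlbumID, Genre}⁺ = {AlbumID, Country, Duration, Genre, LabelID, ProducerID, ReleaseYear, TrackID} — all of the relation — so {AlbumID, Genre} is a candidate key.
{AlbumID, LabelID}⁺ = {AlbumID, Country, Duration, Genre, LabelID, ProducerID, ReleaseYear, TrackID} — all of the relation — so {AlbumID, LabelID} is a candidate key.
{AlbumID, ReleaseYear}⁺ = {AlbumID, Country, Duration, Genre, LabelID, ProducerID, ReleaseYear, TrackID} — all of the relation — so {AlbumID, ReleaseYear} is a candidate key.
Any other superkey properly contains one of these, so there are no further candidate keys.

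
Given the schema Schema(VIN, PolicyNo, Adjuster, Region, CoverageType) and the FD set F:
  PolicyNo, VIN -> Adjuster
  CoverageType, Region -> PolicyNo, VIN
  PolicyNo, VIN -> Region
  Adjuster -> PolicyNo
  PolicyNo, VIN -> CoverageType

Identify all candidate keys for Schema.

{Adjuster, VIN}, {CoverageType, Region}, {PolicyNo, VIN}

{Adjuster, VIN}⁺ = {Adjuster, CoverageType, PolicyNo, Region, VIN} — all of the relation — so {Adjuster, VIN} is a candidate key.
{CoverageType, Region}⁺ = {Adjuster, CoverageType, PolicyNo, Region, VIN} — all of the relation — so {CoverageType, Region} is a candidate key.
{PolicyNo, VIN}⁺ = {Adjuster, CoverageType, PolicyNo, Region, VIN} — all of the relation — so {PolicyNo, VIN} is a candidate key.
No proper subset of any of these is a key, and no other minimal superkey exists.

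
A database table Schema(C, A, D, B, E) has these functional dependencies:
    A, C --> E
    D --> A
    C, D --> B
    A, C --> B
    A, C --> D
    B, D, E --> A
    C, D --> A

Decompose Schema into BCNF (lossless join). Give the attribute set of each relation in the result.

Candidate keys of the original relation: {A, C}, {C, D}.
In {A, B, C, D, E}, {D} is not a superkey ({D}⁺ restricted to this set is {A, D}), so split on D --> A into {A, D} and {B, C, D, E}.
{A, D} is in BCNF.
{B, C, D, E} is in BCNF.

{A, D}; {B, C, D, E}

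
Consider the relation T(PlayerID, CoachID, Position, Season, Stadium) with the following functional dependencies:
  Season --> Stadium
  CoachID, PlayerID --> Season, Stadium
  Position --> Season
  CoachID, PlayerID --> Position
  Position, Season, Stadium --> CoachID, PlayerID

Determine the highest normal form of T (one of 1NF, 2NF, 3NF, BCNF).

2NF

Candidate keys: {CoachID, PlayerID}, {Position}. Prime attributes: {CoachID, PlayerID, Position}.
Season --> Stadium breaks BCNF: {Season}⁺ = {Season, Stadium}, so {Season} is not a superkey.
Season --> Stadium has non-prime {Stadium} on the right and a non-superkey on the left, so 3NF fails.
No non-prime attribute depends on a proper subset of any candidate key, so 2NF holds.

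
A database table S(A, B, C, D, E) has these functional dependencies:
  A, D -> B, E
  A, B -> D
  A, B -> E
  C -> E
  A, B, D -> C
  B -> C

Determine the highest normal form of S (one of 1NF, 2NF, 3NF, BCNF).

1NF

Candidate keys: {A, B}, {A, D}. Prime attributes: {A, B, D}.
C -> E: {C}⁺ = {C, E}, which is not all of the attributes, so the left side is not a superkey — BCNF is violated.
C -> E has non-prime {E} on the right and a non-superkey on the left, so 3NF fails.
Since {B} ⊂ {A, B} and {B}⁺ ⊇ {C, E} with {C, E} non-prime, there is a partial dependency; 2NF fails.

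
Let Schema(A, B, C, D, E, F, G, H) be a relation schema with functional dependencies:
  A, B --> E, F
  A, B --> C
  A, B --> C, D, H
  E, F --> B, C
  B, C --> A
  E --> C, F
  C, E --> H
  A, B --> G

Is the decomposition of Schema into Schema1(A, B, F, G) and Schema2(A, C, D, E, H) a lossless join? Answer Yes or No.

No

The shared attributes are {A} and {A}⁺ = {A}.
Neither Schema1 nor Schema2 is contained in that closure, so the decomposition is lossy.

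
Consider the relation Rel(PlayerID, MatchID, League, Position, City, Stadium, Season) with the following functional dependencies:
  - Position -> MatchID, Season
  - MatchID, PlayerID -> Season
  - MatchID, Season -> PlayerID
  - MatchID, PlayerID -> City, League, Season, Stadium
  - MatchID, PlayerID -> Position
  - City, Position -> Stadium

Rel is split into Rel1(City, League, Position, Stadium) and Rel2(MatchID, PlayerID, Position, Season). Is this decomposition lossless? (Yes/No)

The shared attributes are {Position} and {Position}⁺ = {City, League, MatchID, PlayerID, Position, Season, Stadium}.
Rel1 is contained in that closure, so Rel1 ∩ Rel2 -> Rel1 holds and the join is lossless.

Yes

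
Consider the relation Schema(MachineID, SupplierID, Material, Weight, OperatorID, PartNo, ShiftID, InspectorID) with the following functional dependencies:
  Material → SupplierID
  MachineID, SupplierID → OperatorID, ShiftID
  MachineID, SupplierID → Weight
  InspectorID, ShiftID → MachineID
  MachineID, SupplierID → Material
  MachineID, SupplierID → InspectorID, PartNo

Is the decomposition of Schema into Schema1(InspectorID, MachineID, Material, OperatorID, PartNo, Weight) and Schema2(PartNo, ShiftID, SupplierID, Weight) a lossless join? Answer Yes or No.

No

The shared attributes are {PartNo, Weight} and {PartNo, Weight}⁺ = {PartNo, Weight}.
The closure covers neither Schema1 nor Schema2 entirely; the join is not lossless.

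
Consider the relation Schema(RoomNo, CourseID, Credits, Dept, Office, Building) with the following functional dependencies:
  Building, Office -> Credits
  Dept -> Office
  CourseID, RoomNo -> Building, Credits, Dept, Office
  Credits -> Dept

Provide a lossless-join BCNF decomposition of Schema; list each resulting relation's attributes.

{Building, CourseID, Office, RoomNo}; {Building, Credits}; {Credits, Dept}; {Dept, Office}

Candidate key of the original relation: {CourseID, RoomNo}.
Within {Building, CourseID, Credits, Dept, Office, RoomNo}: {Building, Office}⁺ ∩ {Building, CourseID, Credits, Dept, Office, RoomNo} = {Building, Credits, Dept, Office}, not the whole set, so Building, Office -> Credits, Dept violates BCNF; decompose into {Building, Credits, Dept, Office} and {Building, CourseID, Office, RoomNo}.
Within {Building, Credits, Dept, Office}: {Dept}⁺ ∩ {Building, Credits, Dept, Office} = {Dept, Office}, not the whole set, so Dept -> Office violates BCNF; decompose into {Dept, Office} and {Building, Credits, Dept}.
{Dept, Office}: every determinant is a superkey — BCNF.
Within {Building, Credits, Dept}: {Credits}⁺ ∩ {Building, Credits, Dept} = {Credits, Dept}, not the whole set, so Credits -> Dept violates BCNF; decompose into {Credits, Dept} and {Building, Credits}.
{Credits, Dept}: every determinant is a superkey — BCNF.
{Building, Credits}: every determinant is a superkey — BCNF.
{Building, CourseID, Office, RoomNo}: every determinant is a superkey — BCNF.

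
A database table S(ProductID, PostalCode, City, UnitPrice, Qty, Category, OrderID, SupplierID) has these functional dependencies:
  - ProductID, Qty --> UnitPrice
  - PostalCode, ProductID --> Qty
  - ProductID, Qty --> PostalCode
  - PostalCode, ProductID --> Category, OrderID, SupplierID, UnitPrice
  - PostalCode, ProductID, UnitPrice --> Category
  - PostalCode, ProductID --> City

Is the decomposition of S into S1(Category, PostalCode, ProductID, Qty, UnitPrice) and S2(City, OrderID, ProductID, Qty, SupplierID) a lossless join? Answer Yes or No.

S1 ∩ S2 = {ProductID, Qty}; its closure under F is {Category, City, OrderID, PostalCode, ProductID, Qty, SupplierID, UnitPrice}.
Since S1 ⊆ {Category, City, OrderID, PostalCode, ProductID, Qty, SupplierID, UnitPrice}, the intersection is a superkey of S1; the decomposition is lossless.

Yes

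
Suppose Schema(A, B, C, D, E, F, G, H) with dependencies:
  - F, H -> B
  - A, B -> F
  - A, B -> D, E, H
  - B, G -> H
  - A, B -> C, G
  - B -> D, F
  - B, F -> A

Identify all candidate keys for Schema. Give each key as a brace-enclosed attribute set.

{B} is a candidate key since {B}⁺ = {A, B, C, D, E, F, G, H} covers every attribute.
{F, H} is a candidate key since {F, H}⁺ = {A, B, C, D, E, F, G, H} covers every attribute.
These are minimal and exhaustive — every other superkey contains one of them.

{B}, {F, H}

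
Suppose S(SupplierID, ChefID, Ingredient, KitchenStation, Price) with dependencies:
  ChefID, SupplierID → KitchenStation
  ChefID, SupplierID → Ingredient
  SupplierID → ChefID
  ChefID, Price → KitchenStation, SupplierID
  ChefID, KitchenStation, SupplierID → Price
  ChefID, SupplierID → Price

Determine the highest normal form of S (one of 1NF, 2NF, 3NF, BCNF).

BCNF

Candidate keys: {ChefID, Price}, {SupplierID}. Prime attributes: {ChefID, Price, SupplierID}.
Every FD has a superkey on the left, so the relation is in BCNF.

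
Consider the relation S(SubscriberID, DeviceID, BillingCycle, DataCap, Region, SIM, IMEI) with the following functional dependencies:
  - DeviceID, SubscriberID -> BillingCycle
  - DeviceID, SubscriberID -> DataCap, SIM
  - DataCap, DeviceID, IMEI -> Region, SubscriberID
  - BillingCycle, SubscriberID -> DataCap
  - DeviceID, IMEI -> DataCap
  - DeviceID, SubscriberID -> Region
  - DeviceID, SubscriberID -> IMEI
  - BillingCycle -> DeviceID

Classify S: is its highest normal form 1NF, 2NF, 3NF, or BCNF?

3NF

Candidate keys: {BillingCycle, IMEI}, {BillingCycle, SubscriberID}, {DeviceID, IMEI}, {DeviceID, SubscriberID}. Prime attributes: {BillingCycle, DeviceID, IMEI, SubscriberID}.
BillingCycle -> DeviceID breaks BCNF: {BillingCycle}⁺ = {BillingCycle, DeviceID}, so {BillingCycle} is not a superkey.
Its right-hand attributes {DeviceID} are all prime, as are those of every other non-superkey FD — the relation is in 3NF.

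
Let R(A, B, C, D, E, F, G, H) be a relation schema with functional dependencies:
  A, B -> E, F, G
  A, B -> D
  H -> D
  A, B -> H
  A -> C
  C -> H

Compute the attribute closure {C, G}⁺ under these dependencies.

Start with {C, G}.
C -> H applies; add {H} → now {C, G, H}.
H -> D applies; add {D} → now {C, D, G, H}.
No further FD applies.

{C, D, G, H}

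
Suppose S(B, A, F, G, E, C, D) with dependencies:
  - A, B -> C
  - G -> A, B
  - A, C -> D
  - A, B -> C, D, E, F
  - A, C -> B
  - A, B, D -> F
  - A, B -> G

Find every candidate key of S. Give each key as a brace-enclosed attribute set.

{A, B}, {A, C}, {G}

{G}⁺ = {A, B, C, D, E, F, G} — all of the relation — so {G} is a candidate key.
{A, B}⁺ = {A, B, C, D, E, F, G} — all of the relation — so {A, B} is a candidate key.
{A, C}⁺ = {A, B, C, D, E, F, G} — all of the relation — so {A, C} is a candidate key.
These are minimal and exhaustive — every other superkey contains one of them.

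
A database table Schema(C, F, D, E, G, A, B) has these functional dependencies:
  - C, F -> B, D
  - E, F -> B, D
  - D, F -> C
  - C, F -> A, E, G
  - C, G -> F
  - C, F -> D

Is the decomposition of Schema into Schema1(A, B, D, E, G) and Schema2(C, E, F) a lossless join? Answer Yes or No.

Schema1 ∩ Schema2 = {E}; its closure under F is {E}.
Schema1 ⊄ {E} and Schema2 ⊄ {E}, so the split is lossy.

No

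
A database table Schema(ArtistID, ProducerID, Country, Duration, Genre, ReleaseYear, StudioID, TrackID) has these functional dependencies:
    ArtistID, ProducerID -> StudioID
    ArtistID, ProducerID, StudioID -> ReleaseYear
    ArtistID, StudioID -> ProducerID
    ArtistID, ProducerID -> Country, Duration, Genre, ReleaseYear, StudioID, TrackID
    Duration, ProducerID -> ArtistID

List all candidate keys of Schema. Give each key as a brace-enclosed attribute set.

{ArtistID, ProducerID}, {ArtistID, StudioID}, {Duration, ProducerID}

{ArtistID, ProducerID} is a candidate key since {ArtistID, ProducerID}⁺ = {ArtistID, Country, Duration, Genre, ProducerID, ReleaseYear, StudioID, TrackID} covers every attribute.
{ArtistID, StudioID} is a candidate key since {ArtistID, StudioID}⁺ = {ArtistID, Country, Duration, Genre, ProducerID, ReleaseYear, StudioID, TrackID} covers every attribute.
{Duration, ProducerID} is a candidate key since {Duration, ProducerID}⁺ = {ArtistID, Country, Duration, Genre, ProducerID, ReleaseYear, StudioID, TrackID} covers every attribute.
Any other superkey properly contains one of these, so there are no further candidate keys.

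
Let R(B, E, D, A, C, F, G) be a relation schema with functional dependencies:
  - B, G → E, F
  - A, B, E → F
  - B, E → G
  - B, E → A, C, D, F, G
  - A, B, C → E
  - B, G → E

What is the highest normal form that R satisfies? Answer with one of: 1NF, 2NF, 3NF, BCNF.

Candidate keys: {A, B, C}, {B, E}, {B, G}. Prime attributes: {A, B, C, E, G}.
Every FD has a superkey on the left, so the relation is in BCNF.

BCNF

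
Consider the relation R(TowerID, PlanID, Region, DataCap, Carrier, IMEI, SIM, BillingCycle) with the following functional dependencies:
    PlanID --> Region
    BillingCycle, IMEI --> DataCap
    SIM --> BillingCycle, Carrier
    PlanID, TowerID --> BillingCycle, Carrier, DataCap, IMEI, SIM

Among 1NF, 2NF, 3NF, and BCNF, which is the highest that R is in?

Candidate key: {PlanID, TowerID}. Prime attributes: {PlanID, TowerID}.
PlanID --> Region breaks BCNF: {PlanID}⁺ = {PlanID, Region}, so {PlanID} is not a superkey.
PlanID --> Region determines the non-prime attribute {Region} from a non-superkey — 3NF is violated.
The proper key subset {PlanID} of {PlanID, TowerID} determines non-prime {Region}, so the relation is not even in 2NF.

1NF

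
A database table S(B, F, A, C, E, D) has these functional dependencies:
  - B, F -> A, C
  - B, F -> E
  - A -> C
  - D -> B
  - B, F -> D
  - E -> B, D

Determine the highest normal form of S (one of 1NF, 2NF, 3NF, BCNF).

Candidate keys: {B, F}, {D, F}, {E, F}. Prime attributes: {B, D, E, F}.
A -> C breaks BCNF: {A}⁺ = {A, C}, so {A} is not a superkey.
A -> C determines the non-prime attribute {C} from a non-superkey — 3NF is violated.
No non-prime attribute depends on a proper subset of any candidate key, so 2NF holds.

2NF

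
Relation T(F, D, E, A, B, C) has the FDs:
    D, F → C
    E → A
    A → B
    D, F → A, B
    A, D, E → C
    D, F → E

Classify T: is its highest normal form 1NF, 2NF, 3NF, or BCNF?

Candidate key: {D, F}. Prime attributes: {D, F}.
For E → A we have {E}⁺ = {A, B, E}; {E} is not a superkey, so BCNF fails.
E → A has non-prime {A} on the right and a non-superkey on the left, so 3NF fails.
No non-prime attribute depends on a proper subset of any candidate key, so 2NF holds.

2NF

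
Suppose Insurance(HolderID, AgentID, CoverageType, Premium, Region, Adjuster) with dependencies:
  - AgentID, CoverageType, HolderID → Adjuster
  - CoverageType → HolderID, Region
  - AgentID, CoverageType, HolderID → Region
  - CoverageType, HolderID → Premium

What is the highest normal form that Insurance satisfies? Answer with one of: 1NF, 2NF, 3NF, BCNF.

Candidate key: {AgentID, CoverageType}. Prime attributes: {AgentID, CoverageType}.
For CoverageType → HolderID, Region we have {CoverageType}⁺ = {CoverageType, HolderID, Premium, Region}; {CoverageType} is not a superkey, so BCNF fails.
Because {HolderID, Region} are non-prime and the left side of CoverageType → HolderID, Region is not a superkey, the relation is not in 3NF.
The proper key subset {CoverageType} of {AgentID, CoverageType} determines non-prime {HolderID, Premium, Region}, so the relation is not even in 2NF.

1NF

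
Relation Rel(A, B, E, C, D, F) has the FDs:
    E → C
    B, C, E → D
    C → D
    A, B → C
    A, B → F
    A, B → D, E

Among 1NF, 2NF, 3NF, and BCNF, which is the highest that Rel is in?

2NF

Candidate key: {A, B}. Prime attributes: {A, B}.
For E → C we have {E}⁺ = {C, D, E}; {E} is not a superkey, so BCNF fails.
E → C determines the non-prime attribute {C} from a non-superkey — 3NF is violated.
No non-prime attribute depends on a proper subset of any candidate key, so 2NF holds.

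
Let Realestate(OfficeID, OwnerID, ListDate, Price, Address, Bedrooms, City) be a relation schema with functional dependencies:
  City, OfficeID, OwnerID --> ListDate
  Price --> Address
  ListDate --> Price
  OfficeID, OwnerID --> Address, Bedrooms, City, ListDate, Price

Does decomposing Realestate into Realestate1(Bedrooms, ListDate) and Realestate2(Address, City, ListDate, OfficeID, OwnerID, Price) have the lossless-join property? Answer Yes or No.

No

Common attributes: {ListDate}; their closure is {Address, ListDate, Price}.
The closure covers neither Realestate1 nor Realestate2 entirely; the join is not lossless.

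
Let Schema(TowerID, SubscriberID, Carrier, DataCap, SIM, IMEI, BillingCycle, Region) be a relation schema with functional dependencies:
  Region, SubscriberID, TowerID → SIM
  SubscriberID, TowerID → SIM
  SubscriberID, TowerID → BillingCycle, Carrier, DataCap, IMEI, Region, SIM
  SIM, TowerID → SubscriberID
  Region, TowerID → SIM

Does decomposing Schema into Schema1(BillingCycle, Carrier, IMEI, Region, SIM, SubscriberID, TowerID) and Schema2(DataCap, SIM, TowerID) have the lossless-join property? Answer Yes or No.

Yes

The shared attributes are {SIM, TowerID} and {SIM, TowerID}⁺ = {BillingCycle, Carrier, DataCap, IMEI, Region, SIM, SubscriberID, TowerID}.
Since Schema1 ⊆ {BillingCycle, Carrier, DataCap, IMEI, Region, SIM, SubscriberID, TowerID}, the intersection is a superkey of Schema1; the decomposition is lossless.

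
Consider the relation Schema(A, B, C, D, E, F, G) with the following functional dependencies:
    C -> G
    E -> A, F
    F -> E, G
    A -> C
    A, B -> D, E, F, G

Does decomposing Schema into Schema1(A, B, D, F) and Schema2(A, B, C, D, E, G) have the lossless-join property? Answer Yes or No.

Yes

Schema1 ∩ Schema2 = {A, B, D}; its closure under F is {A, B, C, D, E, F, G}.
Schema1 is contained in that closure, so Schema1 ∩ Schema2 -> Schema1 holds and the join is lossless.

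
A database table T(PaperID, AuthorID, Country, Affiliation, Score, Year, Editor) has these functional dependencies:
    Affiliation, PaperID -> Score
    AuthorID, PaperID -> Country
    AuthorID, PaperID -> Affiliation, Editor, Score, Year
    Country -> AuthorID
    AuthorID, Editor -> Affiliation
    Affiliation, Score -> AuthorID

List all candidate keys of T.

Attributes never on any right-hand side: {PaperID} — every candidate key must contain it.
Closure of {Affiliation, PaperID} is {Affiliation, AuthorID, Country, Editor, PaperID, Score, Year}, the whole schema; {Affiliation, PaperID} is a candidate key.
Closure of {AuthorID, PaperID} is {Affiliation, AuthorID, Country, Editor, PaperID, Score, Year}, the whole schema; {AuthorID, PaperID} is a candidate key.
Closure of {Country, PaperID} is {Affiliation, AuthorID, Country, Editor, PaperID, Score, Year}, the whole schema; {Country, PaperID} is a candidate key.
These are minimal and exhaustive — every other superkey contains one of them.

{Affiliation, PaperID}, {AuthorID, PaperID}, {Country, PaperID}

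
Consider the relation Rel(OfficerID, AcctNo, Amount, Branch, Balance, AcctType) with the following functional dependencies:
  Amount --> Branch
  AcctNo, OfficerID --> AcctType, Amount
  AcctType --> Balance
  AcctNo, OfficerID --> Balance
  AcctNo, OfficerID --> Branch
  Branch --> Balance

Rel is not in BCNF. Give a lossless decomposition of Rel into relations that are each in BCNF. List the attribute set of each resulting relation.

{AcctNo, AcctType, Amount, OfficerID}; {Amount, Branch}; {Balance, Branch}

Candidate key of the original relation: {AcctNo, OfficerID}.
In {AcctNo, AcctType, Amount, Balance, Branch, OfficerID}, {Amount} is not a superkey ({Amount}⁺ restricted to this set is {Amount, Balance, Branch}), so split on Amount --> Balance, Branch into {Amount, Balance, Branch} and {AcctNo, AcctType, Amount, OfficerID}.
In {Amount, Balance, Branch}, {Branch} is not a superkey ({Branch}⁺ restricted to this set is {Balance, Branch}), so split on Branch --> Balance into {Balance, Branch} and {Amount, Branch}.
{Balance, Branch} has no BCNF violation.
{Amount, Branch} has no BCNF violation.
{AcctNo, AcctType, Amount, OfficerID} has no BCNF violation.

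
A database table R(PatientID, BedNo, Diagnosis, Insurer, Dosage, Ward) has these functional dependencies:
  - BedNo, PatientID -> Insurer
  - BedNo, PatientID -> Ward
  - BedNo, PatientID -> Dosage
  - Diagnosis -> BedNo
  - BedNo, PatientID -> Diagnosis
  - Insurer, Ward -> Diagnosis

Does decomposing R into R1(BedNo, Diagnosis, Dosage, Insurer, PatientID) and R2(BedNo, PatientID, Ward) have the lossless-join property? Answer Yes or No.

R1 ∩ R2 = {BedNo, PatientID}; its closure under F is {BedNo, Diagnosis, Dosage, Insurer, PatientID, Ward}.
This includes all of R1, so the common attributes are a superkey of R1 — the join is lossless.

Yes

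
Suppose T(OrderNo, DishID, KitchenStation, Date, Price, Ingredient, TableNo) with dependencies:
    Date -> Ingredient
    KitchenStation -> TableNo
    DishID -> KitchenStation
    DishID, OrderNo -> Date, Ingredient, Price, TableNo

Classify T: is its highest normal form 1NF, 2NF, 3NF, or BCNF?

1NF

Candidate key: {DishID, OrderNo}. Prime attributes: {DishID, OrderNo}.
Date -> Ingredient: {Date}⁺ = {Date, Ingredient}, which is not all of the attributes, so the left side is not a superkey — BCNF is violated.
Date -> Ingredient determines the non-prime attribute {Ingredient} from a non-superkey — 3NF is violated.
The proper key subset {DishID} of {DishID, OrderNo} determines non-prime {KitchenStation, TableNo}, so the relation is not even in 2NF.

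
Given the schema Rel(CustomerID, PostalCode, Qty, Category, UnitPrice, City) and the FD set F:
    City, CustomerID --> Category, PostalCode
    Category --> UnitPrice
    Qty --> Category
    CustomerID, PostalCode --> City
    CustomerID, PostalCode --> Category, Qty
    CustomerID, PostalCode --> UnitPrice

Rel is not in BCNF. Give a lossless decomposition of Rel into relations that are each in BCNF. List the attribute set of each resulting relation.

{Category, Qty}; {Category, UnitPrice}; {City, CustomerID, PostalCode, Qty}

Candidate keys of the original relation: {City, CustomerID}, {CustomerID, PostalCode}.
{Category, City, CustomerID, PostalCode, Qty, UnitPrice}: {Category} determines {Category, UnitPrice} here but is not a superkey — split on Category --> UnitPrice, giving {Category, UnitPrice} and {Category, City, CustomerID, PostalCode, Qty}.
{Category, UnitPrice} is in BCNF.
{Category, City, CustomerID, PostalCode, Qty}: {Qty} determines {Category, Qty} here but is not a superkey — split on Qty --> Category, giving {Category, Qty} and {City, CustomerID, PostalCode, Qty}.
{Category, Qty} is in BCNF.
{City, CustomerID, PostalCode, Qty} is in BCNF.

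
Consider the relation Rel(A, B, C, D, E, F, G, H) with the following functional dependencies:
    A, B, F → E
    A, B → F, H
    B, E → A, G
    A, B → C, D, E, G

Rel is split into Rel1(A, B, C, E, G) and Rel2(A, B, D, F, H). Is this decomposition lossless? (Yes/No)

Yes

Common attributes: {A, B}; their closure is {A, B, C, D, E, F, G, H}.
Since Rel1 ⊆ {A, B, C, D, E, F, G, H}, the intersection is a superkey of Rel1; the decomposition is lossless.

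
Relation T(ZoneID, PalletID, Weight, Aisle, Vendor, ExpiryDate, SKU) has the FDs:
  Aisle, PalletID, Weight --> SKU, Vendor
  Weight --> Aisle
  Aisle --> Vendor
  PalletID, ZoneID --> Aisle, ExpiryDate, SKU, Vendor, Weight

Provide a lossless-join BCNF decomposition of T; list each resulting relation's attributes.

Candidate key of the original relation: {PalletID, ZoneID}.
In {Aisle, ExpiryDate, PalletID, SKU, Vendor, Weight, ZoneID}, {Aisle, PalletID, Weight} is not a superkey ({Aisle, PalletID, Weight}⁺ restricted to this set is {Aisle, PalletID, SKU, Vendor, Weight}), so split on Aisle, PalletID, Weight --> SKU, Vendor into {Aisle, PalletID, SKU, Vendor, Weight} and {Aisle, ExpiryDate, PalletID, Weight, ZoneID}.
In {Aisle, PalletID, SKU, Vendor, Weight}, {Weight} is not a superkey ({Weight}⁺ restricted to this set is {Aisle, Vendor, Weight}), so split on Weight --> Aisle, Vendor into {Aisle, Vendor, Weight} and {PalletID, SKU, Weight}.
In {Aisle, Vendor, Weight}, {Aisle} is not a superkey ({Aisle}⁺ restricted to this set is {Aisle, Vendor}), so split on Aisle --> Vendor into {Aisle, Vendor} and {Aisle, Weight}.
{Aisle, Vendor} is in BCNF.
{Aisle, Weight} is in BCNF.
{PalletID, SKU, Weight} is in BCNF.
In {Aisle, ExpiryDate, PalletID, Weight, ZoneID}, {Weight} is not a superkey ({Weight}⁺ restricted to this set is {Aisle, Weight}), so split on Weight --> Aisle into {Aisle, Weight} and {ExpiryDate, PalletID, Weight, ZoneID}.
{Aisle, Weight} is in BCNF.
{ExpiryDate, PalletID, Weight, ZoneID} is in BCNF.

{Aisle, Vendor}; {Aisle, Weight}; {ExpiryDate, PalletID, Weight, ZoneID}; {PalletID, SKU, Weight}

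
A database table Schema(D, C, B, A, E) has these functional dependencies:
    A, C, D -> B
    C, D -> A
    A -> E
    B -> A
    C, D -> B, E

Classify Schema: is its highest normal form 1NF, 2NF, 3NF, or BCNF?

Candidate key: {C, D}. Prime attributes: {C, D}.
A -> E breaks BCNF: {A}⁺ = {A, E}, so {A} is not a superkey.
A -> E determines the non-prime attribute {E} from a non-superkey — 3NF is violated.
No non-prime attribute depends on a proper subset of any candidate key, so 2NF holds.

2NF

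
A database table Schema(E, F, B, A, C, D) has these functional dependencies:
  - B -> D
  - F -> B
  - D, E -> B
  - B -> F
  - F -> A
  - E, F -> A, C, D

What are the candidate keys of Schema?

{E} never appears on the right of any FD, so every key must include it.
Closure of {B, E} is {A, B, C, D, E, F}, the whole schema; {B, E} is a candidate key.
Closure of {D, E} is {A, B, C, D, E, F}, the whole schema; {D, E} is a candidate key.
Closure of {E, F} is {A, B, C, D, E, F}, the whole schema; {E, F} is a candidate key.
These are minimal and exhaustive — every other superkey contains one of them.

{B, E}, {D, E}, {E, F}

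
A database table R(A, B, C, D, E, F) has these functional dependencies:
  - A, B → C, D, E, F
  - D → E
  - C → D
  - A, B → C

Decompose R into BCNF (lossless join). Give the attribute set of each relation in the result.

Candidate key of the original relation: {A, B}.
Within {A, B, C, D, E, F}: {D}⁺ ∩ {A, B, C, D, E, F} = {D, E}, not the whole set, so D → E violates BCNF; decompose into {D, E} and {A, B, C, D, F}.
{D, E}: every determinant is a superkey — BCNF.
Within {A, B, C, D, F}: {C}⁺ ∩ {A, B, C, D, F} = {C, D}, not the whole set, so C → D violates BCNF; decompose into {C, D} and {A, B, C, F}.
{C, D}: every determinant is a superkey — BCNF.
{A, B, C, F}: every determinant is a superkey — BCNF.

{A, B, C, F}; {C, D}; {D, E}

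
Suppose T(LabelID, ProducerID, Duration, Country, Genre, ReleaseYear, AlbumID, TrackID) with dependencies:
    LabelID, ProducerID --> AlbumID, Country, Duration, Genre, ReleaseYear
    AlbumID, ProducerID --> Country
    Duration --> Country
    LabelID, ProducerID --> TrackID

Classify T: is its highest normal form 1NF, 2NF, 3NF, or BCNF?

2NF

Candidate key: {LabelID, ProducerID}. Prime attributes: {LabelID, ProducerID}.
For AlbumID, ProducerID --> Country we have {AlbumID, ProducerID}⁺ = {AlbumID, Country, ProducerID}; {AlbumID, ProducerID} is not a superkey, so BCNF fails.
AlbumID, ProducerID --> Country determines the non-prime attribute {Country} from a non-superkey — 3NF is violated.
No proper subset of a key has a non-prime attribute in its closure, so there is no partial dependency; 2NF holds.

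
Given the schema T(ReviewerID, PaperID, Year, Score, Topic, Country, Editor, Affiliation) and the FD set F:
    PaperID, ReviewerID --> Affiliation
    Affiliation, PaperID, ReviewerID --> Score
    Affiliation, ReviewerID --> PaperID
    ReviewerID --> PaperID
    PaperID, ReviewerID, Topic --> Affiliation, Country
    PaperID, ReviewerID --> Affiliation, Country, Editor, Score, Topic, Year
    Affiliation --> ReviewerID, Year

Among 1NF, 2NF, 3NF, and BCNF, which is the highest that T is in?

Candidate keys: {Affiliation}, {ReviewerID}. Prime attributes: {Affiliation, ReviewerID}.
Each dependency's left side is a superkey — BCNF holds.

BCNF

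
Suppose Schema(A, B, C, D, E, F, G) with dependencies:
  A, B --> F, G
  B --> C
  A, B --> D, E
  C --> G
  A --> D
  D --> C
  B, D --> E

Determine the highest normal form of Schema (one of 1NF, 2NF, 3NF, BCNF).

1NF

Candidate key: {A, B}. Prime attributes: {A, B}.
B --> C: {B}⁺ = {B, C, G}, which is not all of the attributes, so the left side is not a superkey — BCNF is violated.
B --> C has non-prime {C} on the right and a non-superkey on the left, so 3NF fails.
Since {A} ⊂ {A, B} and {A}⁺ ⊇ {C, D, G} with {C, D, G} non-prime, there is a partial dependency; 2NF fails.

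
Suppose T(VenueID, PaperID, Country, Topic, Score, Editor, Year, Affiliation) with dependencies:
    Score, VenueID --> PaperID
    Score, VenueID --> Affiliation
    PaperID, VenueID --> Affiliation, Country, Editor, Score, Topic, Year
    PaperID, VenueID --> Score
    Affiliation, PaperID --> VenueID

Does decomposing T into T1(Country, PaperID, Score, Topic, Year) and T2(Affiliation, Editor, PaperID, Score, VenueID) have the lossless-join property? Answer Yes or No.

Common attributes: {PaperID, Score}; their closure is {PaperID, Score}.
Neither T1 nor T2 is contained in that closure, so the decomposition is lossy.

No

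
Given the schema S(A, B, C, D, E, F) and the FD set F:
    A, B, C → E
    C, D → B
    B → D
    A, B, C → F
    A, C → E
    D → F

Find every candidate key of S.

Attributes never on any right-hand side: {A, C} — every candidate key must contain all of them.
{A, B, C}⁺ = {A, B, C, D, E, F} — all of the relation — so {A, B, C} is a candidate key.
{A, C, D}⁺ = {A, B, C, D, E, F} — all of the relation — so {A, C, D} is a candidate key.
No proper subset of any of these is a key, and no other minimal superkey exists.

{A, B, C}, {A, C, D}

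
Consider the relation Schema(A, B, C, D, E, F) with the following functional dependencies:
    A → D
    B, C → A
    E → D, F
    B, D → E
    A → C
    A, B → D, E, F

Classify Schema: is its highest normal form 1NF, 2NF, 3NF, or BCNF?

1NF

Candidate keys: {A, B}, {B, C}. Prime attributes: {A, B, C}.
A → D breaks BCNF: {A}⁺ = {A, C, D}, so {A} is not a superkey.
A → D determines the non-prime attribute {D} from a non-superkey — 3NF is violated.
Since {A} ⊂ {A, B} and {A}⁺ ⊇ {D} with {D} non-prime, there is a partial dependency; 2NF fails.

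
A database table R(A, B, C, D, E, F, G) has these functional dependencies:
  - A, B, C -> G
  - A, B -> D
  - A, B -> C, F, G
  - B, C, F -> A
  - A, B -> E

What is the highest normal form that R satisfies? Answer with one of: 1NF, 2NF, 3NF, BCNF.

BCNF

Candidate keys: {A, B}, {B, C, F}. Prime attributes: {A, B, C, F}.
Every FD has a superkey on the left, so the relation is in BCNF.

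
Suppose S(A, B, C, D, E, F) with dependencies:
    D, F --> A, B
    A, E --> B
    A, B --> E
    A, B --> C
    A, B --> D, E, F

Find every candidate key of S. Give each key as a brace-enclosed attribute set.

{A, B}, {A, E}, {D, F}

{A, B} is a candidate key since {A, B}⁺ = {A, B, C, D, E, F} covers every attribute.
{A, E} is a candidate key since {A, E}⁺ = {A, B, C, D, E, F} covers every attribute.
{D, F} is a candidate key since {D, F}⁺ = {A, B, C, D, E, F} covers every attribute.
Any other superkey properly contains one of these, so there are no further candidate keys.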